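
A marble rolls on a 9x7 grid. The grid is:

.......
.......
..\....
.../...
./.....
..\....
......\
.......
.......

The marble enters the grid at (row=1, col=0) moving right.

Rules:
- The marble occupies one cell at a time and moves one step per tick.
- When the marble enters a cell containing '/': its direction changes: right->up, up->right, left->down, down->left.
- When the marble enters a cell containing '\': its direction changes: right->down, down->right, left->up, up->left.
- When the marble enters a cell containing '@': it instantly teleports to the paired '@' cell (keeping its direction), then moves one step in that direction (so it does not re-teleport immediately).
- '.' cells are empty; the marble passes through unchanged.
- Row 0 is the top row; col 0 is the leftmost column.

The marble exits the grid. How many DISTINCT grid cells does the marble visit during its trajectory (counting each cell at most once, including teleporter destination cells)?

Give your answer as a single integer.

Step 1: enter (1,0), '.' pass, move right to (1,1)
Step 2: enter (1,1), '.' pass, move right to (1,2)
Step 3: enter (1,2), '.' pass, move right to (1,3)
Step 4: enter (1,3), '.' pass, move right to (1,4)
Step 5: enter (1,4), '.' pass, move right to (1,5)
Step 6: enter (1,5), '.' pass, move right to (1,6)
Step 7: enter (1,6), '.' pass, move right to (1,7)
Step 8: at (1,7) — EXIT via right edge, pos 1
Distinct cells visited: 7 (path length 7)

Answer: 7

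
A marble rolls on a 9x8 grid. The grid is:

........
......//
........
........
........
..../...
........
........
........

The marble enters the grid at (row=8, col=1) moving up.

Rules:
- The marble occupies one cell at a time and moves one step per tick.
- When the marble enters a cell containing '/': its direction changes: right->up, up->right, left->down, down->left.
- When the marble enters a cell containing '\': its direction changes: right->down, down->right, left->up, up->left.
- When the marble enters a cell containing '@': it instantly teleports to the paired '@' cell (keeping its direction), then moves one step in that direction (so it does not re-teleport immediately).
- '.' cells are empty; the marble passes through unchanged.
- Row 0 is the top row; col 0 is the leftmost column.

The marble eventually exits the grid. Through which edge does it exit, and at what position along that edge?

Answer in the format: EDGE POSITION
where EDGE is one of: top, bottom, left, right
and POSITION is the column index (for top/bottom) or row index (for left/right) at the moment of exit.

Answer: top 1

Derivation:
Step 1: enter (8,1), '.' pass, move up to (7,1)
Step 2: enter (7,1), '.' pass, move up to (6,1)
Step 3: enter (6,1), '.' pass, move up to (5,1)
Step 4: enter (5,1), '.' pass, move up to (4,1)
Step 5: enter (4,1), '.' pass, move up to (3,1)
Step 6: enter (3,1), '.' pass, move up to (2,1)
Step 7: enter (2,1), '.' pass, move up to (1,1)
Step 8: enter (1,1), '.' pass, move up to (0,1)
Step 9: enter (0,1), '.' pass, move up to (-1,1)
Step 10: at (-1,1) — EXIT via top edge, pos 1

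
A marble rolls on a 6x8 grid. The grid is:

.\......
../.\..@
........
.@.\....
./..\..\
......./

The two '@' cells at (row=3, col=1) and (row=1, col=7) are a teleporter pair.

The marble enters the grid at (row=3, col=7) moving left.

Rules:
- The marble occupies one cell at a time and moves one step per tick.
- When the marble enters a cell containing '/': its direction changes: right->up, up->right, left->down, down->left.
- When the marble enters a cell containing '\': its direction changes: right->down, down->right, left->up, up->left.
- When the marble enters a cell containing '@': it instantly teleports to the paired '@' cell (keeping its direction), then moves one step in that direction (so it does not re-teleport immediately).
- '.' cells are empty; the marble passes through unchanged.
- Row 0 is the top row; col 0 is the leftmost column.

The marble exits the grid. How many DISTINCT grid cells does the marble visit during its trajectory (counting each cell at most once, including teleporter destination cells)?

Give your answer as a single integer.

Answer: 8

Derivation:
Step 1: enter (3,7), '.' pass, move left to (3,6)
Step 2: enter (3,6), '.' pass, move left to (3,5)
Step 3: enter (3,5), '.' pass, move left to (3,4)
Step 4: enter (3,4), '.' pass, move left to (3,3)
Step 5: enter (3,3), '\' deflects left->up, move up to (2,3)
Step 6: enter (2,3), '.' pass, move up to (1,3)
Step 7: enter (1,3), '.' pass, move up to (0,3)
Step 8: enter (0,3), '.' pass, move up to (-1,3)
Step 9: at (-1,3) — EXIT via top edge, pos 3
Distinct cells visited: 8 (path length 8)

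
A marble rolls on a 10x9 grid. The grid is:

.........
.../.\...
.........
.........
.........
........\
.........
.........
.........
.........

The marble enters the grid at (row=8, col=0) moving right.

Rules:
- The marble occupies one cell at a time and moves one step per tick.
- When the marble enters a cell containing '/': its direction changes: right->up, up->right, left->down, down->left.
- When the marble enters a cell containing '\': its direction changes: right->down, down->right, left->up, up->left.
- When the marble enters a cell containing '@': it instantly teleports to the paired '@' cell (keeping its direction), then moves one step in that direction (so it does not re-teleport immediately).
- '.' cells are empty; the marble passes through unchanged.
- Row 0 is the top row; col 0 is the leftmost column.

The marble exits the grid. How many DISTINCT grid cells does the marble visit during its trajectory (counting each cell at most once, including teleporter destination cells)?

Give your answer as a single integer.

Answer: 9

Derivation:
Step 1: enter (8,0), '.' pass, move right to (8,1)
Step 2: enter (8,1), '.' pass, move right to (8,2)
Step 3: enter (8,2), '.' pass, move right to (8,3)
Step 4: enter (8,3), '.' pass, move right to (8,4)
Step 5: enter (8,4), '.' pass, move right to (8,5)
Step 6: enter (8,5), '.' pass, move right to (8,6)
Step 7: enter (8,6), '.' pass, move right to (8,7)
Step 8: enter (8,7), '.' pass, move right to (8,8)
Step 9: enter (8,8), '.' pass, move right to (8,9)
Step 10: at (8,9) — EXIT via right edge, pos 8
Distinct cells visited: 9 (path length 9)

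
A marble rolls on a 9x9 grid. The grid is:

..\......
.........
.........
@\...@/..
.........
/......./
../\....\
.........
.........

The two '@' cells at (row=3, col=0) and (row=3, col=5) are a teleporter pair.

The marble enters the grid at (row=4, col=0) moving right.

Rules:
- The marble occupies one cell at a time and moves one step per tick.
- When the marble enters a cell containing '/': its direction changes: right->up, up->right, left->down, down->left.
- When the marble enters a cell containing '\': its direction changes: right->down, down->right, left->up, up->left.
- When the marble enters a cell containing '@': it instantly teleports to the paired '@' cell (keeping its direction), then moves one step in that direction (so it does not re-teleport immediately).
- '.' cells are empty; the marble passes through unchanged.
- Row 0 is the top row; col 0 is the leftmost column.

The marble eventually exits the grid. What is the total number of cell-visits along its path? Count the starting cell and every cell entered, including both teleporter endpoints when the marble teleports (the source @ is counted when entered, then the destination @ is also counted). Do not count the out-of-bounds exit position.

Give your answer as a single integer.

Step 1: enter (4,0), '.' pass, move right to (4,1)
Step 2: enter (4,1), '.' pass, move right to (4,2)
Step 3: enter (4,2), '.' pass, move right to (4,3)
Step 4: enter (4,3), '.' pass, move right to (4,4)
Step 5: enter (4,4), '.' pass, move right to (4,5)
Step 6: enter (4,5), '.' pass, move right to (4,6)
Step 7: enter (4,6), '.' pass, move right to (4,7)
Step 8: enter (4,7), '.' pass, move right to (4,8)
Step 9: enter (4,8), '.' pass, move right to (4,9)
Step 10: at (4,9) — EXIT via right edge, pos 4
Path length (cell visits): 9

Answer: 9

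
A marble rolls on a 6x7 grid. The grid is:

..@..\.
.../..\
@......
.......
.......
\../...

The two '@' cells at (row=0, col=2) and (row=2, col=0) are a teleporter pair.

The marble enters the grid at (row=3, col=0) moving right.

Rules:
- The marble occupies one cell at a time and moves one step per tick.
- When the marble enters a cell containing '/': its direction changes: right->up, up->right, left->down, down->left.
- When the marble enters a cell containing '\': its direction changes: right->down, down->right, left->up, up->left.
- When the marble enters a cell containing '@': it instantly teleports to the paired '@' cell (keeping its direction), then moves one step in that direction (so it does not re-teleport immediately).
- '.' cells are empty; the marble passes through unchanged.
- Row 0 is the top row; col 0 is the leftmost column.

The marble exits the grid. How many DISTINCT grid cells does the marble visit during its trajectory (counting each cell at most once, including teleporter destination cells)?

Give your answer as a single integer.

Step 1: enter (3,0), '.' pass, move right to (3,1)
Step 2: enter (3,1), '.' pass, move right to (3,2)
Step 3: enter (3,2), '.' pass, move right to (3,3)
Step 4: enter (3,3), '.' pass, move right to (3,4)
Step 5: enter (3,4), '.' pass, move right to (3,5)
Step 6: enter (3,5), '.' pass, move right to (3,6)
Step 7: enter (3,6), '.' pass, move right to (3,7)
Step 8: at (3,7) — EXIT via right edge, pos 3
Distinct cells visited: 7 (path length 7)

Answer: 7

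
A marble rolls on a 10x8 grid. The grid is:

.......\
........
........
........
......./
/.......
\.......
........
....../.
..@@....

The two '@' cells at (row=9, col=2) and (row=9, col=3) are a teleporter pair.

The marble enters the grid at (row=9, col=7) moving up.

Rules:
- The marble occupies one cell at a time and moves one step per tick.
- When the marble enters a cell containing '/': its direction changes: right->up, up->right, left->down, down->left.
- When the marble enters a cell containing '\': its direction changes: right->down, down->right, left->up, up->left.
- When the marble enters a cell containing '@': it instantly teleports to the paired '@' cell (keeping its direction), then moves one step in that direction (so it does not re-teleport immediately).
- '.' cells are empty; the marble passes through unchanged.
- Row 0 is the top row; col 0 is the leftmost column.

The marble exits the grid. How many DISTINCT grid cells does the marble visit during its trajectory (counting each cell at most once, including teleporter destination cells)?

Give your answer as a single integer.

Answer: 6

Derivation:
Step 1: enter (9,7), '.' pass, move up to (8,7)
Step 2: enter (8,7), '.' pass, move up to (7,7)
Step 3: enter (7,7), '.' pass, move up to (6,7)
Step 4: enter (6,7), '.' pass, move up to (5,7)
Step 5: enter (5,7), '.' pass, move up to (4,7)
Step 6: enter (4,7), '/' deflects up->right, move right to (4,8)
Step 7: at (4,8) — EXIT via right edge, pos 4
Distinct cells visited: 6 (path length 6)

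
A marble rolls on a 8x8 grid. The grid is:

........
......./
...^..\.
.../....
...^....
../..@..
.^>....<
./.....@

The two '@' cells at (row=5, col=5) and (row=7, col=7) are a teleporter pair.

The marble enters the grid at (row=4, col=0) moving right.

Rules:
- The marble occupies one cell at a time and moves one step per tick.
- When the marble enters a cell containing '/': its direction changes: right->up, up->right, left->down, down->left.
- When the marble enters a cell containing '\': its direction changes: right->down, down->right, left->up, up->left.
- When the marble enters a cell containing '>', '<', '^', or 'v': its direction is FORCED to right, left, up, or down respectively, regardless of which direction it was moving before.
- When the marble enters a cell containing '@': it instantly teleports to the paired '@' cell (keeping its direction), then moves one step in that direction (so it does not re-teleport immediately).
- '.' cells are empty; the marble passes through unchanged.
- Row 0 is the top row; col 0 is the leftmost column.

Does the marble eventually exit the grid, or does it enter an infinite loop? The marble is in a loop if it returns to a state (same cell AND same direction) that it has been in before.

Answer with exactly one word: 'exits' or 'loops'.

Step 1: enter (4,0), '.' pass, move right to (4,1)
Step 2: enter (4,1), '.' pass, move right to (4,2)
Step 3: enter (4,2), '.' pass, move right to (4,3)
Step 4: enter (4,3), '^' forces right->up, move up to (3,3)
Step 5: enter (3,3), '/' deflects up->right, move right to (3,4)
Step 6: enter (3,4), '.' pass, move right to (3,5)
Step 7: enter (3,5), '.' pass, move right to (3,6)
Step 8: enter (3,6), '.' pass, move right to (3,7)
Step 9: enter (3,7), '.' pass, move right to (3,8)
Step 10: at (3,8) — EXIT via right edge, pos 3

Answer: exits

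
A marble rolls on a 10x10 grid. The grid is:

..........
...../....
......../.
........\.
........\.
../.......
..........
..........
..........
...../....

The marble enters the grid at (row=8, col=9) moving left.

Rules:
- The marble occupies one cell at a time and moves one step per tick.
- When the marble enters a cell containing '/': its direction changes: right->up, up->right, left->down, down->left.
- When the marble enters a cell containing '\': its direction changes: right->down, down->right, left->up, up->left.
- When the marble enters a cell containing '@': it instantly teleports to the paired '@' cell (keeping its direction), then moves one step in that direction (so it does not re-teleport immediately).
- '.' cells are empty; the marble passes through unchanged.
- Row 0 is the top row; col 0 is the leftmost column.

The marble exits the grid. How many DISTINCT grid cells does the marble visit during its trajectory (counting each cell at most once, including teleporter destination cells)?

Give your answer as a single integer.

Answer: 10

Derivation:
Step 1: enter (8,9), '.' pass, move left to (8,8)
Step 2: enter (8,8), '.' pass, move left to (8,7)
Step 3: enter (8,7), '.' pass, move left to (8,6)
Step 4: enter (8,6), '.' pass, move left to (8,5)
Step 5: enter (8,5), '.' pass, move left to (8,4)
Step 6: enter (8,4), '.' pass, move left to (8,3)
Step 7: enter (8,3), '.' pass, move left to (8,2)
Step 8: enter (8,2), '.' pass, move left to (8,1)
Step 9: enter (8,1), '.' pass, move left to (8,0)
Step 10: enter (8,0), '.' pass, move left to (8,-1)
Step 11: at (8,-1) — EXIT via left edge, pos 8
Distinct cells visited: 10 (path length 10)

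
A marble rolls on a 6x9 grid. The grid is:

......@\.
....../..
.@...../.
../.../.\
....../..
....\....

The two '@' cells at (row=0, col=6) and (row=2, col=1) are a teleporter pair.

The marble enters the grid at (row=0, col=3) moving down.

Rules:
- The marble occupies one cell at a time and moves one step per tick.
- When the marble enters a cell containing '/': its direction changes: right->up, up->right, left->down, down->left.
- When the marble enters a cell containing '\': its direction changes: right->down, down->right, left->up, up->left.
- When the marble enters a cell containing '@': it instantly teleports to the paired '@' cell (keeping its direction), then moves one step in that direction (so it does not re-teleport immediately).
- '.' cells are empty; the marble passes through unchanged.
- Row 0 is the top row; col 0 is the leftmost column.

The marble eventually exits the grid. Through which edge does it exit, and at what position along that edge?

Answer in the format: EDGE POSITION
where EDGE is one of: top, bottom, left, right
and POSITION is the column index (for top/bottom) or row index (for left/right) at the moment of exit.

Step 1: enter (0,3), '.' pass, move down to (1,3)
Step 2: enter (1,3), '.' pass, move down to (2,3)
Step 3: enter (2,3), '.' pass, move down to (3,3)
Step 4: enter (3,3), '.' pass, move down to (4,3)
Step 5: enter (4,3), '.' pass, move down to (5,3)
Step 6: enter (5,3), '.' pass, move down to (6,3)
Step 7: at (6,3) — EXIT via bottom edge, pos 3

Answer: bottom 3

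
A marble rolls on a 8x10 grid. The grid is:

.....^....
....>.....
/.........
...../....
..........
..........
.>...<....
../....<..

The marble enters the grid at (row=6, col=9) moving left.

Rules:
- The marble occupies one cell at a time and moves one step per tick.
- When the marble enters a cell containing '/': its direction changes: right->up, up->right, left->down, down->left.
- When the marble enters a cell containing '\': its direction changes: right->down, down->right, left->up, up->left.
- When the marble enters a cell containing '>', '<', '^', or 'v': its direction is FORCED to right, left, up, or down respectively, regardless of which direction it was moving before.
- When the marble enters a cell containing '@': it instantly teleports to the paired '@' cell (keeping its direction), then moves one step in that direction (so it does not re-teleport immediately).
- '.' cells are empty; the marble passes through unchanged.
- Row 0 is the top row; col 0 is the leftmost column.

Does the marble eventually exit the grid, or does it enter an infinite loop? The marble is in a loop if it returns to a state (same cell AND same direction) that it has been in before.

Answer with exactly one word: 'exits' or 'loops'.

Step 1: enter (6,9), '.' pass, move left to (6,8)
Step 2: enter (6,8), '.' pass, move left to (6,7)
Step 3: enter (6,7), '.' pass, move left to (6,6)
Step 4: enter (6,6), '.' pass, move left to (6,5)
Step 5: enter (6,5), '<' forces left->left, move left to (6,4)
Step 6: enter (6,4), '.' pass, move left to (6,3)
Step 7: enter (6,3), '.' pass, move left to (6,2)
Step 8: enter (6,2), '.' pass, move left to (6,1)
Step 9: enter (6,1), '>' forces left->right, move right to (6,2)
Step 10: enter (6,2), '.' pass, move right to (6,3)
Step 11: enter (6,3), '.' pass, move right to (6,4)
Step 12: enter (6,4), '.' pass, move right to (6,5)
Step 13: enter (6,5), '<' forces right->left, move left to (6,4)
Step 14: at (6,4) dir=left — LOOP DETECTED (seen before)

Answer: loops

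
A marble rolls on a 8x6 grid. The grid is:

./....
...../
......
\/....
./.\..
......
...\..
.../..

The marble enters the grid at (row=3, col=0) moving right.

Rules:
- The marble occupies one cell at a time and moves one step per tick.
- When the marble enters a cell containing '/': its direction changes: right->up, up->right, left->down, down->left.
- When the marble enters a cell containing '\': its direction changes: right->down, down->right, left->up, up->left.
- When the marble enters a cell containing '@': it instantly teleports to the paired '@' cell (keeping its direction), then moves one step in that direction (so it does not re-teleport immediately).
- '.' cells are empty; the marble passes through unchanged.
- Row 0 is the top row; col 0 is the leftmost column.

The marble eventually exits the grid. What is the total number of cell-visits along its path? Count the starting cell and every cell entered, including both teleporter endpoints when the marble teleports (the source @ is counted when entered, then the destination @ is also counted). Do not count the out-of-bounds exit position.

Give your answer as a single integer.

Step 1: enter (3,0), '\' deflects right->down, move down to (4,0)
Step 2: enter (4,0), '.' pass, move down to (5,0)
Step 3: enter (5,0), '.' pass, move down to (6,0)
Step 4: enter (6,0), '.' pass, move down to (7,0)
Step 5: enter (7,0), '.' pass, move down to (8,0)
Step 6: at (8,0) — EXIT via bottom edge, pos 0
Path length (cell visits): 5

Answer: 5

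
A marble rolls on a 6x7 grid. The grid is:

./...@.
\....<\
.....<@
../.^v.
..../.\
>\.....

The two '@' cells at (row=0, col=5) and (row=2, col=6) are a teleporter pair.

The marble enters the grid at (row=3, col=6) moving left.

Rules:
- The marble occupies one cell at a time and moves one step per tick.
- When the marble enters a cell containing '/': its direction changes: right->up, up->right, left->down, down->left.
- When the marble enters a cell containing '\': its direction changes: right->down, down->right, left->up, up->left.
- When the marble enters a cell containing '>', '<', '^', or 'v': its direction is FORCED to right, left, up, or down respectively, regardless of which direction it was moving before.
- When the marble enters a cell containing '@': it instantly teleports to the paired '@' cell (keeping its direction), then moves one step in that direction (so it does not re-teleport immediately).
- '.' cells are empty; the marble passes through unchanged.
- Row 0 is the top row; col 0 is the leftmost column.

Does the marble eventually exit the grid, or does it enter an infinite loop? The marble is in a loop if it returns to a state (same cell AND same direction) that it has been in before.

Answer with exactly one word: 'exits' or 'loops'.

Answer: exits

Derivation:
Step 1: enter (3,6), '.' pass, move left to (3,5)
Step 2: enter (3,5), 'v' forces left->down, move down to (4,5)
Step 3: enter (4,5), '.' pass, move down to (5,5)
Step 4: enter (5,5), '.' pass, move down to (6,5)
Step 5: at (6,5) — EXIT via bottom edge, pos 5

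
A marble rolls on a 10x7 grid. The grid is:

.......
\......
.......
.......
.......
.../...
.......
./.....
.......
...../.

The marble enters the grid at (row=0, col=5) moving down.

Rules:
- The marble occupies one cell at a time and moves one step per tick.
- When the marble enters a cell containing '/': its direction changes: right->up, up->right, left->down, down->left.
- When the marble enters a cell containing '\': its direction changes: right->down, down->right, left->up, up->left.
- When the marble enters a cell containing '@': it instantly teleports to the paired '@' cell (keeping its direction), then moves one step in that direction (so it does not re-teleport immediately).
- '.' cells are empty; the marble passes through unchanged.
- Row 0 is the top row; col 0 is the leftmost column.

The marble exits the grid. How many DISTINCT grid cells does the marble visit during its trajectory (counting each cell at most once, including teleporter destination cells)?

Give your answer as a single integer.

Answer: 15

Derivation:
Step 1: enter (0,5), '.' pass, move down to (1,5)
Step 2: enter (1,5), '.' pass, move down to (2,5)
Step 3: enter (2,5), '.' pass, move down to (3,5)
Step 4: enter (3,5), '.' pass, move down to (4,5)
Step 5: enter (4,5), '.' pass, move down to (5,5)
Step 6: enter (5,5), '.' pass, move down to (6,5)
Step 7: enter (6,5), '.' pass, move down to (7,5)
Step 8: enter (7,5), '.' pass, move down to (8,5)
Step 9: enter (8,5), '.' pass, move down to (9,5)
Step 10: enter (9,5), '/' deflects down->left, move left to (9,4)
Step 11: enter (9,4), '.' pass, move left to (9,3)
Step 12: enter (9,3), '.' pass, move left to (9,2)
Step 13: enter (9,2), '.' pass, move left to (9,1)
Step 14: enter (9,1), '.' pass, move left to (9,0)
Step 15: enter (9,0), '.' pass, move left to (9,-1)
Step 16: at (9,-1) — EXIT via left edge, pos 9
Distinct cells visited: 15 (path length 15)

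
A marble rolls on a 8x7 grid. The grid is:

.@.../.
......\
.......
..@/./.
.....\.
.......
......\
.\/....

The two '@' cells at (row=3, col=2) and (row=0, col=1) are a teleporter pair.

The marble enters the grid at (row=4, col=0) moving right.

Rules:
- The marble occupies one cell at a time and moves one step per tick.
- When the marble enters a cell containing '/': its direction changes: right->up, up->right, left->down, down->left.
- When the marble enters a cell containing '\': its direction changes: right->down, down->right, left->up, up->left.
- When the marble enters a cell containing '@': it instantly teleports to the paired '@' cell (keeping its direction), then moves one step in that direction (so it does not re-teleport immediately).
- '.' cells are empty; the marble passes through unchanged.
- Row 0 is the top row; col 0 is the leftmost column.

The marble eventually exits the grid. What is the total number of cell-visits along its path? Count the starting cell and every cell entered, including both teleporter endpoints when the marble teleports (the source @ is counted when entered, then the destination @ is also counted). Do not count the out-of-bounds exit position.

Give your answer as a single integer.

Step 1: enter (4,0), '.' pass, move right to (4,1)
Step 2: enter (4,1), '.' pass, move right to (4,2)
Step 3: enter (4,2), '.' pass, move right to (4,3)
Step 4: enter (4,3), '.' pass, move right to (4,4)
Step 5: enter (4,4), '.' pass, move right to (4,5)
Step 6: enter (4,5), '\' deflects right->down, move down to (5,5)
Step 7: enter (5,5), '.' pass, move down to (6,5)
Step 8: enter (6,5), '.' pass, move down to (7,5)
Step 9: enter (7,5), '.' pass, move down to (8,5)
Step 10: at (8,5) — EXIT via bottom edge, pos 5
Path length (cell visits): 9

Answer: 9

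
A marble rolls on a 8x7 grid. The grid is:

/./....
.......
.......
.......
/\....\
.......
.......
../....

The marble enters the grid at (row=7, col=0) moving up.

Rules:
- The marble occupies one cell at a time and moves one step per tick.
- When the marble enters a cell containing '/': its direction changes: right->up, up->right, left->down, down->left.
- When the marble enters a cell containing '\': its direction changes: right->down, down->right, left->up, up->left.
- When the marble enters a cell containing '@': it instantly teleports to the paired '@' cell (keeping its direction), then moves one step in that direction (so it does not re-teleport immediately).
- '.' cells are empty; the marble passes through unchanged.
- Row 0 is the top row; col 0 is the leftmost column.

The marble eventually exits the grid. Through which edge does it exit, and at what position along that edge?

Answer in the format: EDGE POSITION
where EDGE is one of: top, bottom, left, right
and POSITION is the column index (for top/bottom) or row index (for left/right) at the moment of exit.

Answer: bottom 1

Derivation:
Step 1: enter (7,0), '.' pass, move up to (6,0)
Step 2: enter (6,0), '.' pass, move up to (5,0)
Step 3: enter (5,0), '.' pass, move up to (4,0)
Step 4: enter (4,0), '/' deflects up->right, move right to (4,1)
Step 5: enter (4,1), '\' deflects right->down, move down to (5,1)
Step 6: enter (5,1), '.' pass, move down to (6,1)
Step 7: enter (6,1), '.' pass, move down to (7,1)
Step 8: enter (7,1), '.' pass, move down to (8,1)
Step 9: at (8,1) — EXIT via bottom edge, pos 1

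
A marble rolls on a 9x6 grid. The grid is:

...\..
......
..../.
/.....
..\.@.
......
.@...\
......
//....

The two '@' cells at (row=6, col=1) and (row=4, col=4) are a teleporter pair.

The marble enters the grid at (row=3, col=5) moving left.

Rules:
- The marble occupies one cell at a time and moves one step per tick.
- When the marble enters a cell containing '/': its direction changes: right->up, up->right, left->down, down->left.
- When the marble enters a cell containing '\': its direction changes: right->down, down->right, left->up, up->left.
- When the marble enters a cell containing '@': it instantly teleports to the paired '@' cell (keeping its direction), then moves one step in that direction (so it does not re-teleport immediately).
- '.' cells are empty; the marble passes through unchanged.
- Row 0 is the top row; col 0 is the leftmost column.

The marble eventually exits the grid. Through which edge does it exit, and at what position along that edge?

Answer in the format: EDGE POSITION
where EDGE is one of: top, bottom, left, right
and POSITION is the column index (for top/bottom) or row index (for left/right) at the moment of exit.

Step 1: enter (3,5), '.' pass, move left to (3,4)
Step 2: enter (3,4), '.' pass, move left to (3,3)
Step 3: enter (3,3), '.' pass, move left to (3,2)
Step 4: enter (3,2), '.' pass, move left to (3,1)
Step 5: enter (3,1), '.' pass, move left to (3,0)
Step 6: enter (3,0), '/' deflects left->down, move down to (4,0)
Step 7: enter (4,0), '.' pass, move down to (5,0)
Step 8: enter (5,0), '.' pass, move down to (6,0)
Step 9: enter (6,0), '.' pass, move down to (7,0)
Step 10: enter (7,0), '.' pass, move down to (8,0)
Step 11: enter (8,0), '/' deflects down->left, move left to (8,-1)
Step 12: at (8,-1) — EXIT via left edge, pos 8

Answer: left 8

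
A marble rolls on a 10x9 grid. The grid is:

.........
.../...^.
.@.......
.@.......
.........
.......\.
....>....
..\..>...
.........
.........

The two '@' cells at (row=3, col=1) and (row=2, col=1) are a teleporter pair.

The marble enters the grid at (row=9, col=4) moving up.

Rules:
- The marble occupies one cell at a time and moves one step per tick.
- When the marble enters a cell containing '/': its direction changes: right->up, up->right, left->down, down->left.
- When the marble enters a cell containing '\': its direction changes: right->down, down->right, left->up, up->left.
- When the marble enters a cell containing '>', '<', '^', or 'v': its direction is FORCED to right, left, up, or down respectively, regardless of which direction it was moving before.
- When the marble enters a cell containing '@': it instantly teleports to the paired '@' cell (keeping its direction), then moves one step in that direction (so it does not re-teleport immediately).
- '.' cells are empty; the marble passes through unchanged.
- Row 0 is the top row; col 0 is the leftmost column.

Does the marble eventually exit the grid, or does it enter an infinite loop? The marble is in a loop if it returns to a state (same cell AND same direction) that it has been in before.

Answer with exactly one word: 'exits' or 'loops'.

Step 1: enter (9,4), '.' pass, move up to (8,4)
Step 2: enter (8,4), '.' pass, move up to (7,4)
Step 3: enter (7,4), '.' pass, move up to (6,4)
Step 4: enter (6,4), '>' forces up->right, move right to (6,5)
Step 5: enter (6,5), '.' pass, move right to (6,6)
Step 6: enter (6,6), '.' pass, move right to (6,7)
Step 7: enter (6,7), '.' pass, move right to (6,8)
Step 8: enter (6,8), '.' pass, move right to (6,9)
Step 9: at (6,9) — EXIT via right edge, pos 6

Answer: exits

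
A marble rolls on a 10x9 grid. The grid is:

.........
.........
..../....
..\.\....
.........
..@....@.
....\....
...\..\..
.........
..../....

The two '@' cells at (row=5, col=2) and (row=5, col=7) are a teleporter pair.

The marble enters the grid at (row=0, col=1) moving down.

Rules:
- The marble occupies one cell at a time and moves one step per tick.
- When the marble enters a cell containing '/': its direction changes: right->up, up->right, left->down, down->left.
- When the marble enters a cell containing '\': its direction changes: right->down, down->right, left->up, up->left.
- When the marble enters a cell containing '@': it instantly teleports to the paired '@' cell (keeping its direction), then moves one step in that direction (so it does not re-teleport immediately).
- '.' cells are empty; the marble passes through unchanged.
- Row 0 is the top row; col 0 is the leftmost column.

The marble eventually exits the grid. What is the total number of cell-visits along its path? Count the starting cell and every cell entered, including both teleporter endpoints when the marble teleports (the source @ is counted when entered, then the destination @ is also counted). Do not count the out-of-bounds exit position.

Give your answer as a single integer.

Step 1: enter (0,1), '.' pass, move down to (1,1)
Step 2: enter (1,1), '.' pass, move down to (2,1)
Step 3: enter (2,1), '.' pass, move down to (3,1)
Step 4: enter (3,1), '.' pass, move down to (4,1)
Step 5: enter (4,1), '.' pass, move down to (5,1)
Step 6: enter (5,1), '.' pass, move down to (6,1)
Step 7: enter (6,1), '.' pass, move down to (7,1)
Step 8: enter (7,1), '.' pass, move down to (8,1)
Step 9: enter (8,1), '.' pass, move down to (9,1)
Step 10: enter (9,1), '.' pass, move down to (10,1)
Step 11: at (10,1) — EXIT via bottom edge, pos 1
Path length (cell visits): 10

Answer: 10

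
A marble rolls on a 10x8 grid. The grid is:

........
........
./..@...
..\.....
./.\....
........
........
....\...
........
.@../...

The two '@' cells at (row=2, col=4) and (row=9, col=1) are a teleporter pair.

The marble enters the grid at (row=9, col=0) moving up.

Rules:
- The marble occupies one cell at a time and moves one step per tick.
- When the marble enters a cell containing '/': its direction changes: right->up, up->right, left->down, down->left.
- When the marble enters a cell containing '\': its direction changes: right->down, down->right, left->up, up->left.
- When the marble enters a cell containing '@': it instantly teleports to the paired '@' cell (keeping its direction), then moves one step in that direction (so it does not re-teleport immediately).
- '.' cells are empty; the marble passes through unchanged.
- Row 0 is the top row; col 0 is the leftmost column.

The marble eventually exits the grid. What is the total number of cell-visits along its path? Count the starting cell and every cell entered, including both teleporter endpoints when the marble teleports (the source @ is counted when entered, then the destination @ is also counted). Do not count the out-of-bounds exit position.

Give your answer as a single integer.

Answer: 10

Derivation:
Step 1: enter (9,0), '.' pass, move up to (8,0)
Step 2: enter (8,0), '.' pass, move up to (7,0)
Step 3: enter (7,0), '.' pass, move up to (6,0)
Step 4: enter (6,0), '.' pass, move up to (5,0)
Step 5: enter (5,0), '.' pass, move up to (4,0)
Step 6: enter (4,0), '.' pass, move up to (3,0)
Step 7: enter (3,0), '.' pass, move up to (2,0)
Step 8: enter (2,0), '.' pass, move up to (1,0)
Step 9: enter (1,0), '.' pass, move up to (0,0)
Step 10: enter (0,0), '.' pass, move up to (-1,0)
Step 11: at (-1,0) — EXIT via top edge, pos 0
Path length (cell visits): 10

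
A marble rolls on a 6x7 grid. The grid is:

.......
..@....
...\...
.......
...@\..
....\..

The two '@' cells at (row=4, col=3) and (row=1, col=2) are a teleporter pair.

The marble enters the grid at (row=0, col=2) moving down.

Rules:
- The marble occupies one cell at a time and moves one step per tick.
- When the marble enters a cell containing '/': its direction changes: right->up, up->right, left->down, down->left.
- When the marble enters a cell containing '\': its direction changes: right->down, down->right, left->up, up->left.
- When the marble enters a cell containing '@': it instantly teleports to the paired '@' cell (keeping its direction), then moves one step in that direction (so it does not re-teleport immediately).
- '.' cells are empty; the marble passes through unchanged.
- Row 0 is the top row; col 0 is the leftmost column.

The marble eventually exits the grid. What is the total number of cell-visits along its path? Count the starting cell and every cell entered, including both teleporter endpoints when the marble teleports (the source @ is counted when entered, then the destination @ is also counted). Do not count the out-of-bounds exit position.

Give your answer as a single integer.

Answer: 4

Derivation:
Step 1: enter (0,2), '.' pass, move down to (1,2)
Step 2: enter (1,2), '@' teleport (1,2)->(4,3), also enter (4,3), move down to (5,3)
Step 3: enter (5,3), '.' pass, move down to (6,3)
Step 4: at (6,3) — EXIT via bottom edge, pos 3
Path length (cell visits): 4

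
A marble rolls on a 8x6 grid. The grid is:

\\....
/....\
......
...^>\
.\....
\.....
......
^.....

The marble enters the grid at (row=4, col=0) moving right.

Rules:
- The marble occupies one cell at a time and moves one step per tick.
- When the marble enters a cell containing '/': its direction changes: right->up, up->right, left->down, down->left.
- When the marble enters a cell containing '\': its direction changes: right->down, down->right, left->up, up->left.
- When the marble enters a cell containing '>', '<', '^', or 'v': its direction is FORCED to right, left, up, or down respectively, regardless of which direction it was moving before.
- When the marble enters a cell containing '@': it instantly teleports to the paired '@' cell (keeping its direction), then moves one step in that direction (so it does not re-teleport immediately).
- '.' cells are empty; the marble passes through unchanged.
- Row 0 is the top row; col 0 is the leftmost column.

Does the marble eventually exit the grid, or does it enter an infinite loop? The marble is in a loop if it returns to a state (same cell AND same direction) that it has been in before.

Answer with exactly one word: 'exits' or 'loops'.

Answer: exits

Derivation:
Step 1: enter (4,0), '.' pass, move right to (4,1)
Step 2: enter (4,1), '\' deflects right->down, move down to (5,1)
Step 3: enter (5,1), '.' pass, move down to (6,1)
Step 4: enter (6,1), '.' pass, move down to (7,1)
Step 5: enter (7,1), '.' pass, move down to (8,1)
Step 6: at (8,1) — EXIT via bottom edge, pos 1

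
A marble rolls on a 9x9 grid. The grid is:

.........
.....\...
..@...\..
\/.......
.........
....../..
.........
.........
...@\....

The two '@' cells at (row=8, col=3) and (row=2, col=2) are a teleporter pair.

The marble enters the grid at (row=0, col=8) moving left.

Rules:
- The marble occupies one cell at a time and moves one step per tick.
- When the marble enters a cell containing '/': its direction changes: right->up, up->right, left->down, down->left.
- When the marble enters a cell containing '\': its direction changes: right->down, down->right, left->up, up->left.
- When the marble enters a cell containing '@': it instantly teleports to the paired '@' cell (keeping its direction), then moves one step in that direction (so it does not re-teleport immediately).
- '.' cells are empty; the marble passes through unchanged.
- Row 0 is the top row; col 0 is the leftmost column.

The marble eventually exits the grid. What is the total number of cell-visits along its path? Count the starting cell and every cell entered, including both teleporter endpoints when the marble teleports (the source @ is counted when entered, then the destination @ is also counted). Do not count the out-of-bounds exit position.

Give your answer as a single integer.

Step 1: enter (0,8), '.' pass, move left to (0,7)
Step 2: enter (0,7), '.' pass, move left to (0,6)
Step 3: enter (0,6), '.' pass, move left to (0,5)
Step 4: enter (0,5), '.' pass, move left to (0,4)
Step 5: enter (0,4), '.' pass, move left to (0,3)
Step 6: enter (0,3), '.' pass, move left to (0,2)
Step 7: enter (0,2), '.' pass, move left to (0,1)
Step 8: enter (0,1), '.' pass, move left to (0,0)
Step 9: enter (0,0), '.' pass, move left to (0,-1)
Step 10: at (0,-1) — EXIT via left edge, pos 0
Path length (cell visits): 9

Answer: 9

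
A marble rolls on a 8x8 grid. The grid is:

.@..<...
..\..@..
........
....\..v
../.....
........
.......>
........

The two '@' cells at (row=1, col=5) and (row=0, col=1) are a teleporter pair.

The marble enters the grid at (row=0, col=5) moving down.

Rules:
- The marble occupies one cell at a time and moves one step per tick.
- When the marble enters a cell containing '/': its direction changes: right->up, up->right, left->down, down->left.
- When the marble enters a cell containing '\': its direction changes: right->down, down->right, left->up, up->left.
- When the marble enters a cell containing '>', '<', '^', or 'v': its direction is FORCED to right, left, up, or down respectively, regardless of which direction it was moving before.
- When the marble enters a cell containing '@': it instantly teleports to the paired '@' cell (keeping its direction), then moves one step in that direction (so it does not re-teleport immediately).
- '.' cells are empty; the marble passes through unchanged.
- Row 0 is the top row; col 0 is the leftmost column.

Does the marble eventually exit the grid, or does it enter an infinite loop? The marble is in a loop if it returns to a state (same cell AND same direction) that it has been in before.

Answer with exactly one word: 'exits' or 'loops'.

Answer: exits

Derivation:
Step 1: enter (0,5), '.' pass, move down to (1,5)
Step 2: enter (1,5), '@' teleport (1,5)->(0,1), also enter (0,1), move down to (1,1)
Step 3: enter (1,1), '.' pass, move down to (2,1)
Step 4: enter (2,1), '.' pass, move down to (3,1)
Step 5: enter (3,1), '.' pass, move down to (4,1)
Step 6: enter (4,1), '.' pass, move down to (5,1)
Step 7: enter (5,1), '.' pass, move down to (6,1)
Step 8: enter (6,1), '.' pass, move down to (7,1)
Step 9: enter (7,1), '.' pass, move down to (8,1)
Step 10: at (8,1) — EXIT via bottom edge, pos 1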